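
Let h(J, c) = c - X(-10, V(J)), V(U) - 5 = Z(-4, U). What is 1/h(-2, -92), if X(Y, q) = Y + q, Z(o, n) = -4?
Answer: -1/83 ≈ -0.012048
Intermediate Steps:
V(U) = 1 (V(U) = 5 - 4 = 1)
h(J, c) = 9 + c (h(J, c) = c - (-10 + 1) = c - 1*(-9) = c + 9 = 9 + c)
1/h(-2, -92) = 1/(9 - 92) = 1/(-83) = -1/83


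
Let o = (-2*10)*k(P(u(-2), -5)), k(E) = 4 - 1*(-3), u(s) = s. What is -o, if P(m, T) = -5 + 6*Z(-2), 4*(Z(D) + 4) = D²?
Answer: 140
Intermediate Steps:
Z(D) = -4 + D²/4
P(m, T) = -23 (P(m, T) = -5 + 6*(-4 + (¼)*(-2)²) = -5 + 6*(-4 + (¼)*4) = -5 + 6*(-4 + 1) = -5 + 6*(-3) = -5 - 18 = -23)
k(E) = 7 (k(E) = 4 + 3 = 7)
o = -140 (o = -2*10*7 = -20*7 = -140)
-o = -1*(-140) = 140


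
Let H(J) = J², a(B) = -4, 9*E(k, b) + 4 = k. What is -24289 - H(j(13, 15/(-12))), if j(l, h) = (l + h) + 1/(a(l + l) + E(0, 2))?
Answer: -39074921/1600 ≈ -24422.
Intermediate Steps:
E(k, b) = -4/9 + k/9
j(l, h) = -9/40 + h + l (j(l, h) = (l + h) + 1/(-4 + (-4/9 + (⅑)*0)) = (h + l) + 1/(-4 + (-4/9 + 0)) = (h + l) + 1/(-4 - 4/9) = (h + l) + 1/(-40/9) = (h + l) - 9/40 = -9/40 + h + l)
-24289 - H(j(13, 15/(-12))) = -24289 - (-9/40 + 15/(-12) + 13)² = -24289 - (-9/40 + 15*(-1/12) + 13)² = -24289 - (-9/40 - 5/4 + 13)² = -24289 - (461/40)² = -24289 - 1*212521/1600 = -24289 - 212521/1600 = -39074921/1600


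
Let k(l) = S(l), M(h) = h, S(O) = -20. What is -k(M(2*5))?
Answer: 20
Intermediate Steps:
k(l) = -20
-k(M(2*5)) = -1*(-20) = 20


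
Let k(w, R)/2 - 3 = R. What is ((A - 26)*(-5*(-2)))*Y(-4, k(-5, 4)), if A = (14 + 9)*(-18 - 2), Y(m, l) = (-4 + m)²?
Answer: -311040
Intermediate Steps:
k(w, R) = 6 + 2*R
A = -460 (A = 23*(-20) = -460)
((A - 26)*(-5*(-2)))*Y(-4, k(-5, 4)) = ((-460 - 26)*(-5*(-2)))*(-4 - 4)² = -486*10*(-8)² = -4860*64 = -311040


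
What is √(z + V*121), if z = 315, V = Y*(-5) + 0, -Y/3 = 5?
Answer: √9390 ≈ 96.902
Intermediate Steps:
Y = -15 (Y = -3*5 = -15)
V = 75 (V = -15*(-5) + 0 = 75 + 0 = 75)
√(z + V*121) = √(315 + 75*121) = √(315 + 9075) = √9390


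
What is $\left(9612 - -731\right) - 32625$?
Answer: $-22282$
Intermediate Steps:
$\left(9612 - -731\right) - 32625 = \left(9612 + 731\right) - 32625 = 10343 - 32625 = -22282$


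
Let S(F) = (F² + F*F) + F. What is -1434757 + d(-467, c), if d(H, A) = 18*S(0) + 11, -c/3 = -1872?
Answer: -1434746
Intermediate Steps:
S(F) = F + 2*F² (S(F) = (F² + F²) + F = 2*F² + F = F + 2*F²)
c = 5616 (c = -3*(-1872) = 5616)
d(H, A) = 11 (d(H, A) = 18*(0*(1 + 2*0)) + 11 = 18*(0*(1 + 0)) + 11 = 18*(0*1) + 11 = 18*0 + 11 = 0 + 11 = 11)
-1434757 + d(-467, c) = -1434757 + 11 = -1434746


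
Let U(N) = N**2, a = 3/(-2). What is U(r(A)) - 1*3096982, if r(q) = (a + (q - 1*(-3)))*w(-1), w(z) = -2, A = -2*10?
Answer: -3095613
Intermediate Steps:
a = -3/2 (a = 3*(-1/2) = -3/2 ≈ -1.5000)
A = -20
r(q) = -3 - 2*q (r(q) = (-3/2 + (q - 1*(-3)))*(-2) = (-3/2 + (q + 3))*(-2) = (-3/2 + (3 + q))*(-2) = (3/2 + q)*(-2) = -3 - 2*q)
U(r(A)) - 1*3096982 = (-3 - 2*(-20))**2 - 1*3096982 = (-3 + 40)**2 - 3096982 = 37**2 - 3096982 = 1369 - 3096982 = -3095613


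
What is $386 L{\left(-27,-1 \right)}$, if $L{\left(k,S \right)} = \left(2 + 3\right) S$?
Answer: $-1930$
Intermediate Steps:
$L{\left(k,S \right)} = 5 S$
$386 L{\left(-27,-1 \right)} = 386 \cdot 5 \left(-1\right) = 386 \left(-5\right) = -1930$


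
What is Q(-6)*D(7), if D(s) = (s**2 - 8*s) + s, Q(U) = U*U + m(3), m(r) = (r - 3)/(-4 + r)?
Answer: 0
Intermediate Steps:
m(r) = (-3 + r)/(-4 + r)
Q(U) = U**2 (Q(U) = U*U + (-3 + 3)/(-4 + 3) = U**2 + 0/(-1) = U**2 - 1*0 = U**2 + 0 = U**2)
D(s) = s**2 - 7*s
Q(-6)*D(7) = (-6)**2*(7*(-7 + 7)) = 36*(7*0) = 36*0 = 0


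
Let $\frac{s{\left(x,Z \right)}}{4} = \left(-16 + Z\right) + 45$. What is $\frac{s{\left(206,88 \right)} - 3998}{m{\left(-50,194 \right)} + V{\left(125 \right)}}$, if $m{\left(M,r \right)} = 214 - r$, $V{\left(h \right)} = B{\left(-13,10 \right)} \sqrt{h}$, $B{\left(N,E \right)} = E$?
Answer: $\frac{706}{121} - \frac{1765 \sqrt{5}}{121} \approx -26.782$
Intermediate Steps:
$s{\left(x,Z \right)} = 116 + 4 Z$ ($s{\left(x,Z \right)} = 4 \left(\left(-16 + Z\right) + 45\right) = 4 \left(29 + Z\right) = 116 + 4 Z$)
$V{\left(h \right)} = 10 \sqrt{h}$
$\frac{s{\left(206,88 \right)} - 3998}{m{\left(-50,194 \right)} + V{\left(125 \right)}} = \frac{\left(116 + 4 \cdot 88\right) - 3998}{\left(214 - 194\right) + 10 \sqrt{125}} = \frac{\left(116 + 352\right) - 3998}{\left(214 - 194\right) + 10 \cdot 5 \sqrt{5}} = \frac{468 - 3998}{20 + 50 \sqrt{5}} = - \frac{3530}{20 + 50 \sqrt{5}}$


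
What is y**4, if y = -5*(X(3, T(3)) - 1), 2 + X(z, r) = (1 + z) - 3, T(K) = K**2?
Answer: 10000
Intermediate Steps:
X(z, r) = -4 + z (X(z, r) = -2 + ((1 + z) - 3) = -2 + (-2 + z) = -4 + z)
y = 10 (y = -5*((-4 + 3) - 1) = -5*(-1 - 1) = -5*(-2) = 10)
y**4 = 10**4 = 10000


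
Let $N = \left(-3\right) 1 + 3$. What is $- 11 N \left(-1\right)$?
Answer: $0$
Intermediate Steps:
$N = 0$ ($N = -3 + 3 = 0$)
$- 11 N \left(-1\right) = \left(-11\right) 0 \left(-1\right) = 0 \left(-1\right) = 0$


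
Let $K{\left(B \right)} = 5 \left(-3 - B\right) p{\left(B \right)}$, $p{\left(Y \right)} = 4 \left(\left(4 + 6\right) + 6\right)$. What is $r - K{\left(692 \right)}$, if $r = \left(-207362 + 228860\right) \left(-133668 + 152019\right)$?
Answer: $394732198$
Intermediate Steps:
$p{\left(Y \right)} = 64$ ($p{\left(Y \right)} = 4 \left(10 + 6\right) = 4 \cdot 16 = 64$)
$K{\left(B \right)} = -960 - 320 B$ ($K{\left(B \right)} = 5 \left(-3 - B\right) 64 = \left(-15 - 5 B\right) 64 = -960 - 320 B$)
$r = 394509798$ ($r = 21498 \cdot 18351 = 394509798$)
$r - K{\left(692 \right)} = 394509798 - \left(-960 - 221440\right) = 394509798 - -222400 = 394509798 + 222400 = 394732198$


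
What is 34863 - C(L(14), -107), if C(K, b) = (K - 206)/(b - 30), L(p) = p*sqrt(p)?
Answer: 4776025/137 + 14*sqrt(14)/137 ≈ 34862.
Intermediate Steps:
L(p) = p**(3/2)
C(K, b) = (-206 + K)/(-30 + b)
34863 - C(L(14), -107) = 34863 - (-206 + 14**(3/2))/(-30 - 107) = 34863 - (-206 + 14*sqrt(14))/(-137) = 34863 - (-1)*(-206 + 14*sqrt(14))/137 = 34863 - (206/137 - 14*sqrt(14)/137) = 34863 + (-206/137 + 14*sqrt(14)/137) = 4776025/137 + 14*sqrt(14)/137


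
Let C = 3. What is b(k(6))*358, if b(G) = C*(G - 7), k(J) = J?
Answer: -1074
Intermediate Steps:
b(G) = -21 + 3*G (b(G) = 3*(G - 7) = 3*(-7 + G) = -21 + 3*G)
b(k(6))*358 = (-21 + 3*6)*358 = (-21 + 18)*358 = -3*358 = -1074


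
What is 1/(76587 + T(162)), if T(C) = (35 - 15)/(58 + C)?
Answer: 11/842458 ≈ 1.3057e-5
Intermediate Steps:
T(C) = 20/(58 + C)
1/(76587 + T(162)) = 1/(76587 + 20/(58 + 162)) = 1/(76587 + 20/220) = 1/(76587 + 20*(1/220)) = 1/(76587 + 1/11) = 1/(842458/11) = 11/842458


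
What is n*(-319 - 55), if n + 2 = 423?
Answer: -157454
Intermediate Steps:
n = 421 (n = -2 + 423 = 421)
n*(-319 - 55) = 421*(-319 - 55) = 421*(-374) = -157454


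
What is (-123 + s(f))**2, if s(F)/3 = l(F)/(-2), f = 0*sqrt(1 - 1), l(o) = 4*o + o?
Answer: 15129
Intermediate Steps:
l(o) = 5*o
f = 0 (f = 0*sqrt(0) = 0*0 = 0)
s(F) = -15*F/2 (s(F) = 3*((5*F)/(-2)) = 3*((5*F)*(-1/2)) = 3*(-5*F/2) = -15*F/2)
(-123 + s(f))**2 = (-123 - 15/2*0)**2 = (-123 + 0)**2 = (-123)**2 = 15129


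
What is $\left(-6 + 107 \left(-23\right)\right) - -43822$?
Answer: $41355$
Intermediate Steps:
$\left(-6 + 107 \left(-23\right)\right) - -43822 = \left(-6 - 2461\right) + 43822 = -2467 + 43822 = 41355$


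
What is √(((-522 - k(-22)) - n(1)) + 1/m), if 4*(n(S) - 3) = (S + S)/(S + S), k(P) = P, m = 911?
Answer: I*√1670627329/1822 ≈ 22.433*I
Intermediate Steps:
n(S) = 13/4 (n(S) = 3 + ((S + S)/(S + S))/4 = 3 + ((2*S)/((2*S)))/4 = 3 + ((2*S)*(1/(2*S)))/4 = 3 + (¼)*1 = 3 + ¼ = 13/4)
√(((-522 - k(-22)) - n(1)) + 1/m) = √(((-522 - 1*(-22)) - 1*13/4) + 1/911) = √(((-522 + 22) - 13/4) + 1/911) = √((-500 - 13/4) + 1/911) = √(-2013/4 + 1/911) = √(-1833839/3644) = I*√1670627329/1822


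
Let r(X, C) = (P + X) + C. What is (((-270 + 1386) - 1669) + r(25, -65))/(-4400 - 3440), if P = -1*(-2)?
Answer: 591/7840 ≈ 0.075383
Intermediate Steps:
P = 2
r(X, C) = 2 + C + X (r(X, C) = (2 + X) + C = 2 + C + X)
(((-270 + 1386) - 1669) + r(25, -65))/(-4400 - 3440) = (((-270 + 1386) - 1669) + (2 - 65 + 25))/(-4400 - 3440) = ((1116 - 1669) - 38)/(-7840) = (-553 - 38)*(-1/7840) = -591*(-1/7840) = 591/7840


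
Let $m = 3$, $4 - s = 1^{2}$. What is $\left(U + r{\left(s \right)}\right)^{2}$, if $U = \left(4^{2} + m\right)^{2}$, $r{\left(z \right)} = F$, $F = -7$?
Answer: $125316$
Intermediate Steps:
$s = 3$ ($s = 4 - 1^{2} = 4 - 1 = 3$)
$r{\left(z \right)} = -7$
$U = 361$ ($U = \left(4^{2} + 3\right)^{2} = \left(16 + 3\right)^{2} = 19^{2} = 361$)
$\left(U + r{\left(s \right)}\right)^{2} = \left(361 - 7\right)^{2} = 354^{2} = 125316$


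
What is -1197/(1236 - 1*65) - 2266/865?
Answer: -3688891/1012915 ≈ -3.6419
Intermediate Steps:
-1197/(1236 - 1*65) - 2266/865 = -1197/(1236 - 65) - 2266*1/865 = -1197/1171 - 2266/865 = -3688891/1012915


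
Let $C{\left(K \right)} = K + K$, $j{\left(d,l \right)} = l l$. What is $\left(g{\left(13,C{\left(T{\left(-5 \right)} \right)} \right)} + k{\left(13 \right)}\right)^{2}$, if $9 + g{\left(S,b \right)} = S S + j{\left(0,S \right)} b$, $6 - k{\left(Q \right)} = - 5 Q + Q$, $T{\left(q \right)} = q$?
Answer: $2166784$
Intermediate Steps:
$k{\left(Q \right)} = 6 + 4 Q$ ($k{\left(Q \right)} = 6 - \left(- 5 Q + Q\right) = 6 - - 4 Q = 6 + 4 Q$)
$j{\left(d,l \right)} = l^{2}$
$C{\left(K \right)} = 2 K$
$g{\left(S,b \right)} = -9 + S^{2} + b S^{2}$ ($g{\left(S,b \right)} = -9 + \left(S S + S^{2} b\right) = -9 + \left(S^{2} + b S^{2}\right) = -9 + S^{2} + b S^{2}$)
$\left(g{\left(13,C{\left(T{\left(-5 \right)} \right)} \right)} + k{\left(13 \right)}\right)^{2} = \left(\left(-9 + 13^{2} + 2 \left(-5\right) 13^{2}\right) + \left(6 + 4 \cdot 13\right)\right)^{2} = \left(\left(-9 + 169 - 1690\right) + \left(6 + 52\right)\right)^{2} = \left(\left(-9 + 169 - 1690\right) + 58\right)^{2} = \left(-1530 + 58\right)^{2} = \left(-1472\right)^{2} = 2166784$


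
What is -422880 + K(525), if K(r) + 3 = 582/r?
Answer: -74004331/175 ≈ -4.2288e+5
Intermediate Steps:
K(r) = -3 + 582/r
-422880 + K(525) = -422880 + (-3 + 582/525) = -422880 + (-3 + 582*(1/525)) = -422880 + (-3 + 194/175) = -422880 - 331/175 = -74004331/175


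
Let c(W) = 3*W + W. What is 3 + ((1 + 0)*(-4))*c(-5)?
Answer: 83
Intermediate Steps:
c(W) = 4*W
3 + ((1 + 0)*(-4))*c(-5) = 3 + ((1 + 0)*(-4))*(4*(-5)) = 3 + (1*(-4))*(-20) = 3 - 4*(-20) = 3 + 80 = 83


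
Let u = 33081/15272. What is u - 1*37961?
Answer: -579707311/15272 ≈ -37959.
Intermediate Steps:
u = 33081/15272 (u = 33081*(1/15272) = 33081/15272 ≈ 2.1661)
u - 1*37961 = 33081/15272 - 1*37961 = 33081/15272 - 37961 = -579707311/15272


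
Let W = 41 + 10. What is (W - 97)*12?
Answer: -552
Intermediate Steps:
W = 51
(W - 97)*12 = (51 - 97)*12 = -46*12 = -552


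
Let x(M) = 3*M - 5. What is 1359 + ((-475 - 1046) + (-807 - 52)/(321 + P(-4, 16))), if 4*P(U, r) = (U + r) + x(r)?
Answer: -220354/1339 ≈ -164.57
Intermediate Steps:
x(M) = -5 + 3*M
P(U, r) = -5/4 + r + U/4 (P(U, r) = ((U + r) + (-5 + 3*r))/4 = (-5 + U + 4*r)/4 = -5/4 + r + U/4)
1359 + ((-475 - 1046) + (-807 - 52)/(321 + P(-4, 16))) = 1359 + ((-475 - 1046) + (-807 - 52)/(321 + (-5/4 + 16 + (1/4)*(-4)))) = 1359 + (-1521 - 859/(321 + (-5/4 + 16 - 1))) = 1359 + (-1521 - 859/(321 + 55/4)) = 1359 + (-1521 - 859/1339/4) = 1359 + (-1521 - 859*4/1339) = 1359 + (-1521 - 3436/1339) = 1359 - 2040055/1339 = -220354/1339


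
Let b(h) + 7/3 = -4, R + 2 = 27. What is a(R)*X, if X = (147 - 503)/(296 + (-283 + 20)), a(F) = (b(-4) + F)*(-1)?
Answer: 19936/99 ≈ 201.37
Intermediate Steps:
R = 25 (R = -2 + 27 = 25)
b(h) = -19/3 (b(h) = -7/3 - 4 = -19/3)
a(F) = 19/3 - F (a(F) = (-19/3 + F)*(-1) = 19/3 - F)
X = -356/33 (X = -356/(296 - 263) = -356/33 ≈ -10.788)
a(R)*X = (19/3 - 1*25)*(-356/33) = (19/3 - 25)*(-356/33) = -56/3*(-356/33) = 19936/99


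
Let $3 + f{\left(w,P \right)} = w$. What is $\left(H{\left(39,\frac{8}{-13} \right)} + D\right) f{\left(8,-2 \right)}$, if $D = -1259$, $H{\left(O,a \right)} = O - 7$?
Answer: $-6135$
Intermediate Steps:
$f{\left(w,P \right)} = -3 + w$
$H{\left(O,a \right)} = -7 + O$ ($H{\left(O,a \right)} = O - 7 = -7 + O$)
$\left(H{\left(39,\frac{8}{-13} \right)} + D\right) f{\left(8,-2 \right)} = \left(\left(-7 + 39\right) - 1259\right) \left(-3 + 8\right) = \left(32 - 1259\right) 5 = \left(-1227\right) 5 = -6135$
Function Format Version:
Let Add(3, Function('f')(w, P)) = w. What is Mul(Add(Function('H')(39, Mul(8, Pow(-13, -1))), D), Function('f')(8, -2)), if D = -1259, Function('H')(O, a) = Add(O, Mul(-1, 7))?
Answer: -6135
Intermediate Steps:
Function('f')(w, P) = Add(-3, w)
Function('H')(O, a) = Add(-7, O) (Function('H')(O, a) = Add(O, -7) = Add(-7, O))
Mul(Add(Function('H')(39, Mul(8, Pow(-13, -1))), D), Function('f')(8, -2)) = Mul(Add(Add(-7, 39), -1259), Add(-3, 8)) = Mul(Add(32, -1259), 5) = Mul(-1227, 5) = -6135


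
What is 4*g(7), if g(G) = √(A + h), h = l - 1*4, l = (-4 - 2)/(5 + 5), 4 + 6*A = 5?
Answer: 2*I*√3990/15 ≈ 8.4222*I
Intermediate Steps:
A = ⅙ (A = -⅔ + (⅙)*5 = -⅔ + ⅚ = ⅙ ≈ 0.16667)
l = -⅗ (l = -6/10 = -6*⅒ = -⅗ ≈ -0.60000)
h = -23/5 (h = -⅗ - 1*4 = -⅗ - 4 = -23/5 ≈ -4.6000)
g(G) = I*√3990/30 (g(G) = √(⅙ - 23/5) = √(-133/30) = I*√3990/30)
4*g(7) = 4*(I*√3990/30) = 2*I*√3990/15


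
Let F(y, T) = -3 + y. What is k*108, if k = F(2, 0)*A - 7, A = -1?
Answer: -648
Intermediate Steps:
k = -6 (k = (-3 + 2)*(-1) - 7 = -1*(-1) - 7 = 1 - 7 = -6)
k*108 = -6*108 = -648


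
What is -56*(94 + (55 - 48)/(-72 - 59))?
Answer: -689192/131 ≈ -5261.0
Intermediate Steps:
-56*(94 + (55 - 48)/(-72 - 59)) = -56*(94 + 7/(-131)) = -56*(94 + 7*(-1/131)) = -56*(94 - 7/131) = -56*12307/131 = -689192/131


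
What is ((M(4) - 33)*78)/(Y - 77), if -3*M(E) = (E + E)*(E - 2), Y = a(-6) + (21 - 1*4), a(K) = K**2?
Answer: 1495/12 ≈ 124.58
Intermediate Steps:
Y = 53 (Y = (-6)**2 + (21 - 1*4) = 36 + (21 - 4) = 36 + 17 = 53)
M(E) = -2*E*(-2 + E)/3 (M(E) = -(E + E)*(E - 2)/3 = -2*E*(-2 + E)/3)
((M(4) - 33)*78)/(Y - 77) = (((2/3)*4*(2 - 1*4) - 33)*78)/(53 - 77) = (((2/3)*4*(2 - 4) - 33)*78)/(-24) = (((2/3)*4*(-2) - 33)*78)*(-1/24) = ((-16/3 - 33)*78)*(-1/24) = -115/3*78*(-1/24) = -2990*(-1/24) = 1495/12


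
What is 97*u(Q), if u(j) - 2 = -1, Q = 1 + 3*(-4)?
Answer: 97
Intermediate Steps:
Q = -11 (Q = 1 - 12 = -11)
u(j) = 1 (u(j) = 2 - 1 = 1)
97*u(Q) = 97*1 = 97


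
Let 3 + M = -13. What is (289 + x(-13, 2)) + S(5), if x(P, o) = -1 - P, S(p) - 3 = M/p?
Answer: 1504/5 ≈ 300.80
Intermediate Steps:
M = -16 (M = -3 - 13 = -16)
S(p) = 3 - 16/p
(289 + x(-13, 2)) + S(5) = (289 + (-1 - 1*(-13))) + (3 - 16/5) = (289 + (-1 + 13)) + (3 - 16*⅕) = (289 + 12) + (3 - 16/5) = 301 - ⅕ = 1504/5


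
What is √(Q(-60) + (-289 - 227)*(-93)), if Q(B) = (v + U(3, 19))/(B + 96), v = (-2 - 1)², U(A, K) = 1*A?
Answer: √431895/3 ≈ 219.06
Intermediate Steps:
U(A, K) = A
v = 9 (v = (-3)² = 9)
Q(B) = 12/(96 + B) (Q(B) = (9 + 3)/(B + 96) = 12/(96 + B))
√(Q(-60) + (-289 - 227)*(-93)) = √(12/(96 - 60) + (-289 - 227)*(-93)) = √(12/36 - 516*(-93)) = √(12*(1/36) + 47988) = √(⅓ + 47988) = √(143965/3) = √431895/3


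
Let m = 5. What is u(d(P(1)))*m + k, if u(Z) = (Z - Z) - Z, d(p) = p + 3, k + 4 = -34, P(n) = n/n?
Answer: -58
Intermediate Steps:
P(n) = 1
k = -38 (k = -4 - 34 = -38)
d(p) = 3 + p
u(Z) = -Z (u(Z) = 0 - Z = -Z)
u(d(P(1)))*m + k = -(3 + 1)*5 - 38 = -1*4*5 - 38 = -4*5 - 38 = -20 - 38 = -58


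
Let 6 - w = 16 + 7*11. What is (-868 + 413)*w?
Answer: 39585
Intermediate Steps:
w = -87 (w = 6 - (16 + 7*11) = 6 - (16 + 77) = 6 - 1*93 = 6 - 93 = -87)
(-868 + 413)*w = (-868 + 413)*(-87) = -455*(-87) = 39585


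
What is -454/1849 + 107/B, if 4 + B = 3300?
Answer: -1298541/6094304 ≈ -0.21307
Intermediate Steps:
B = 3296 (B = -4 + 3300 = 3296)
-454/1849 + 107/B = -454/1849 + 107/3296 = -1298541/6094304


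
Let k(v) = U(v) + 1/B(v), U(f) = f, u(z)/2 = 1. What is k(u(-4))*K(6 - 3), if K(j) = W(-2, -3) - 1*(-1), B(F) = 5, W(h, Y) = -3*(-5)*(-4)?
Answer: -649/5 ≈ -129.80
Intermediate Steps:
W(h, Y) = -60 (W(h, Y) = 15*(-4) = -60)
u(z) = 2 (u(z) = 2*1 = 2)
k(v) = ⅕ + v (k(v) = v + 1/5 = v + ⅕ = ⅕ + v)
K(j) = -59 (K(j) = -60 - 1*(-1) = -60 + 1 = -59)
k(u(-4))*K(6 - 3) = (⅕ + 2)*(-59) = (11/5)*(-59) = -649/5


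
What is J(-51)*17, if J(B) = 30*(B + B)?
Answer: -52020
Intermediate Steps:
J(B) = 60*B (J(B) = 30*(2*B) = 60*B)
J(-51)*17 = (60*(-51))*17 = -3060*17 = -52020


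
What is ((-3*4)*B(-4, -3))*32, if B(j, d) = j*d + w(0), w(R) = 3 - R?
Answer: -5760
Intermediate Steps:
B(j, d) = 3 + d*j (B(j, d) = j*d + (3 - 1*0) = d*j + (3 + 0) = d*j + 3 = 3 + d*j)
((-3*4)*B(-4, -3))*32 = ((-3*4)*(3 - 3*(-4)))*32 = -12*(3 + 12)*32 = -12*15*32 = -180*32 = -5760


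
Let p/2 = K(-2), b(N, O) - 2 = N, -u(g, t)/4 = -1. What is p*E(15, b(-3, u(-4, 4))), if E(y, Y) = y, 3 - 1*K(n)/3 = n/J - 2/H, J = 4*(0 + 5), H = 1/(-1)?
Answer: 99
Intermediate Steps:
u(g, t) = 4 (u(g, t) = -4*(-1) = 4)
H = -1 (H = 1*(-1) = -1)
J = 20 (J = 4*5 = 20)
b(N, O) = 2 + N
K(n) = 3 - 3*n/20 (K(n) = 9 - 3*(n/20 - 2/(-1)) = 9 - 3*(n*(1/20) - 2*(-1)) = 9 - 3*(n/20 + 2) = 9 - 3*(2 + n/20) = 9 + (-6 - 3*n/20) = 3 - 3*n/20)
p = 33/5 (p = 2*(3 - 3/20*(-2)) = 2*(3 + 3/10) = 2*(33/10) = 33/5 ≈ 6.6000)
p*E(15, b(-3, u(-4, 4))) = (33/5)*15 = 99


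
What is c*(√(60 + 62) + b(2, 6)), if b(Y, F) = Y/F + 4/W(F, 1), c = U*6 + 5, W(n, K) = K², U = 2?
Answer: 221/3 + 17*√122 ≈ 261.44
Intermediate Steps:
c = 17 (c = 2*6 + 5 = 12 + 5 = 17)
b(Y, F) = 4 + Y/F (b(Y, F) = Y/F + 4/(1²) = Y/F + 4/1 = Y/F + 4*1 = Y/F + 4 = 4 + Y/F)
c*(√(60 + 62) + b(2, 6)) = 17*(√(60 + 62) + (4 + 2/6)) = 17*(√122 + (4 + 2*(⅙))) = 17*(√122 + (4 + ⅓)) = 17*(√122 + 13/3) = 17*(13/3 + √122) = 221/3 + 17*√122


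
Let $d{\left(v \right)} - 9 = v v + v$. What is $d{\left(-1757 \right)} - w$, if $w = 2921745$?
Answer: $163556$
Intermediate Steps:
$d{\left(v \right)} = 9 + v + v^{2}$ ($d{\left(v \right)} = 9 + \left(v v + v\right) = 9 + \left(v^{2} + v\right) = 9 + \left(v + v^{2}\right) = 9 + v + v^{2}$)
$d{\left(-1757 \right)} - w = \left(9 - 1757 + \left(-1757\right)^{2}\right) - 2921745 = \left(9 - 1757 + 3087049\right) - 2921745 = 3085301 - 2921745 = 163556$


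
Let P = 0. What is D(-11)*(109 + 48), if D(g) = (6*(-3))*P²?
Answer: 0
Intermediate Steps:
D(g) = 0 (D(g) = (6*(-3))*0² = -18*0 = 0)
D(-11)*(109 + 48) = 0*(109 + 48) = 0*157 = 0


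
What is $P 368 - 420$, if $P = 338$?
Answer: $123964$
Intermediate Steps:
$P 368 - 420 = 338 \cdot 368 - 420 = 124384 - 420 = 123964$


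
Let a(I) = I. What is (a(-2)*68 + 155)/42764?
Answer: 19/42764 ≈ 0.00044430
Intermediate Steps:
(a(-2)*68 + 155)/42764 = (-2*68 + 155)/42764 = (-136 + 155)*(1/42764) = 19*(1/42764) = 19/42764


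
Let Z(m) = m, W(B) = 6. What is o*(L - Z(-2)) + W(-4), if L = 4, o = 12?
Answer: 78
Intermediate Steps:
o*(L - Z(-2)) + W(-4) = 12*(4 - 1*(-2)) + 6 = 12*(4 + 2) + 6 = 12*6 + 6 = 72 + 6 = 78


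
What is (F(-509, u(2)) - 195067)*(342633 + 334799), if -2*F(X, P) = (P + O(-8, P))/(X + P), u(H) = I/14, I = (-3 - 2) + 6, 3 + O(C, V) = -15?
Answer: -941530559118716/7125 ≈ -1.3214e+11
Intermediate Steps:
O(C, V) = -18 (O(C, V) = -3 - 15 = -18)
I = 1 (I = -5 + 6 = 1)
u(H) = 1/14
F(X, P) = -(-18 + P)/(2*(P + X)) (F(X, P) = -(P - 18)/(2*(X + P)) = -(-18 + P)/(2*(P + X)))
(F(-509, u(2)) - 195067)*(342633 + 334799) = ((9 - 1/2*1/14)/(1/14 - 509) - 195067)*(342633 + 334799) = ((9 - 1/28)/(-7125/14) - 195067)*677432 = (-14/7125*251/28 - 195067)*677432 = (-251/14250 - 195067)*677432 = -2779705001/14250*677432 = -941530559118716/7125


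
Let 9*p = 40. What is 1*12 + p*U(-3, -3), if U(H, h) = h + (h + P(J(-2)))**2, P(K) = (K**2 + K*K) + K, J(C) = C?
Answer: 116/3 ≈ 38.667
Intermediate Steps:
p = 40/9 (p = (1/9)*40 = 40/9 ≈ 4.4444)
P(K) = K + 2*K**2 (P(K) = (K**2 + K**2) + K = 2*K**2 + K = K + 2*K**2)
U(H, h) = h + (6 + h)**2 (U(H, h) = h + (h - 2*(1 + 2*(-2)))**2 = h + (h - 2*(1 - 4))**2 = h + (h - 2*(-3))**2 = h + (h + 6)**2 = h + (6 + h)**2)
1*12 + p*U(-3, -3) = 1*12 + 40*(-3 + (6 - 3)**2)/9 = 12 + 40*(-3 + 3**2)/9 = 12 + 40*(-3 + 9)/9 = 12 + (40/9)*6 = 12 + 80/3 = 116/3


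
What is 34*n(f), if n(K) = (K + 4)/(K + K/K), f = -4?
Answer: 0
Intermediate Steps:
n(K) = (4 + K)/(1 + K) (n(K) = (4 + K)/(K + 1) = (4 + K)/(1 + K))
34*n(f) = 34*((4 - 4)/(1 - 4)) = 34*(0/(-3)) = 34*(-1/3*0) = 34*0 = 0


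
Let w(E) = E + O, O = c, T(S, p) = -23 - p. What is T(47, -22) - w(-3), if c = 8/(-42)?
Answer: 46/21 ≈ 2.1905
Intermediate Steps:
c = -4/21 (c = 8*(-1/42) = -4/21 ≈ -0.19048)
O = -4/21 ≈ -0.19048
w(E) = -4/21 + E (w(E) = E - 4/21 = -4/21 + E)
T(47, -22) - w(-3) = (-23 - 1*(-22)) - (-4/21 - 3) = (-23 + 22) - 1*(-67/21) = -1 + 67/21 = 46/21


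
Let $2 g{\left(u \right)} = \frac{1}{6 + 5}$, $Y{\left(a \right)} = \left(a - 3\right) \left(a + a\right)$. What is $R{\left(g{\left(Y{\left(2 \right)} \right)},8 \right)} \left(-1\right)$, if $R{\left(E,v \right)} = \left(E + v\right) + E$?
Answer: $- \frac{89}{11} \approx -8.0909$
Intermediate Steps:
$Y{\left(a \right)} = 2 a \left(-3 + a\right)$ ($Y{\left(a \right)} = \left(-3 + a\right) 2 a = 2 a \left(-3 + a\right)$)
$g{\left(u \right)} = \frac{1}{22}$ ($g{\left(u \right)} = \frac{1}{2 \left(6 + 5\right)} = \frac{1}{2 \cdot 11} = \frac{1}{2} \cdot \frac{1}{11} = \frac{1}{22}$)
$R{\left(E,v \right)} = v + 2 E$
$R{\left(g{\left(Y{\left(2 \right)} \right)},8 \right)} \left(-1\right) = \left(8 + 2 \cdot \frac{1}{22}\right) \left(-1\right) = \left(8 + \frac{1}{11}\right) \left(-1\right) = \frac{89}{11} \left(-1\right) = - \frac{89}{11}$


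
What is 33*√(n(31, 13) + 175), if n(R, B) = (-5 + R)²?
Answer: 33*√851 ≈ 962.67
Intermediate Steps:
33*√(n(31, 13) + 175) = 33*√((-5 + 31)² + 175) = 33*√(26² + 175) = 33*√(676 + 175) = 33*√851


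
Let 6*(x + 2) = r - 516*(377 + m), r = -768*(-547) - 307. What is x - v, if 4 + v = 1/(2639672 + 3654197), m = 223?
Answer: 693590657663/37763214 ≈ 18367.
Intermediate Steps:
r = 419789 (r = 420096 - 307 = 419789)
v = -25175475/6293869 (v = -4 + 1/(2639672 + 3654197) = -4 + 1/6293869 = -25175475/6293869 ≈ -4.0000)
x = 110177/6 (x = -2 + (419789 - 516*(377 + 223))/6 = -2 + (419789 - 516*600)/6 = -2 + (419789 - 309600)/6 = -2 + (1/6)*110189 = -2 + 110189/6 = 110177/6 ≈ 18363.)
x - v = 110177/6 - 1*(-25175475/6293869) = 110177/6 + 25175475/6293869 = 693590657663/37763214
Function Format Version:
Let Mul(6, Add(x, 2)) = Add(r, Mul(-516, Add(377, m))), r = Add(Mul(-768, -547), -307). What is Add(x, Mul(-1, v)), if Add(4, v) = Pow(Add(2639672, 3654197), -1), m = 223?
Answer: Rational(693590657663, 37763214) ≈ 18367.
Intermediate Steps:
r = 419789 (r = Add(420096, -307) = 419789)
v = Rational(-25175475, 6293869) (v = Add(-4, Pow(Add(2639672, 3654197), -1)) = Add(-4, Pow(6293869, -1)) = Add(-4, Rational(1, 6293869)) = Rational(-25175475, 6293869) ≈ -4.0000)
x = Rational(110177, 6) (x = Add(-2, Mul(Rational(1, 6), Add(419789, Mul(-516, Add(377, 223))))) = Add(-2, Mul(Rational(1, 6), Add(419789, Mul(-516, 600)))) = Add(-2, Mul(Rational(1, 6), Add(419789, -309600))) = Add(-2, Mul(Rational(1, 6), 110189)) = Add(-2, Rational(110189, 6)) = Rational(110177, 6) ≈ 18363.)
Add(x, Mul(-1, v)) = Add(Rational(110177, 6), Mul(-1, Rational(-25175475, 6293869))) = Add(Rational(110177, 6), Rational(25175475, 6293869)) = Rational(693590657663, 37763214)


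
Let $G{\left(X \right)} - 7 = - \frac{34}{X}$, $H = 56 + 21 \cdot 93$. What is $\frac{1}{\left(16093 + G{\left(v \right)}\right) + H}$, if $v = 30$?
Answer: $\frac{15}{271618} \approx 5.5225 \cdot 10^{-5}$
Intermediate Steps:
$H = 2009$ ($H = 56 + 1953 = 2009$)
$G{\left(X \right)} = 7 - \frac{34}{X}$
$\frac{1}{\left(16093 + G{\left(v \right)}\right) + H} = \frac{1}{\left(16093 + \left(7 - \frac{34}{30}\right)\right) + 2009} = \frac{1}{\left(16093 + \left(7 - \frac{17}{15}\right)\right) + 2009} = \frac{1}{\left(16093 + \frac{88}{15}\right) + 2009} = \frac{1}{\frac{241483}{15} + 2009} = \frac{1}{\frac{271618}{15}} = \frac{15}{271618}$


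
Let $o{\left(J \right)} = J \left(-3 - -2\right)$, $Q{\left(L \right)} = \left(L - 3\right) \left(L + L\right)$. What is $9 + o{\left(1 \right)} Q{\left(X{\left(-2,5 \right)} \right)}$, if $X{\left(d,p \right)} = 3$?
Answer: $9$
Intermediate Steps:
$Q{\left(L \right)} = 2 L \left(-3 + L\right)$ ($Q{\left(L \right)} = \left(-3 + L\right) 2 L = 2 L \left(-3 + L\right)$)
$o{\left(J \right)} = - J$ ($o{\left(J \right)} = J \left(-3 + 2\right) = J \left(-1\right) = - J$)
$9 + o{\left(1 \right)} Q{\left(X{\left(-2,5 \right)} \right)} = 9 + \left(-1\right) 1 \cdot 2 \cdot 3 \left(-3 + 3\right) = 9 - 2 \cdot 3 \cdot 0 = 9 - 0 = 9 + 0 = 9$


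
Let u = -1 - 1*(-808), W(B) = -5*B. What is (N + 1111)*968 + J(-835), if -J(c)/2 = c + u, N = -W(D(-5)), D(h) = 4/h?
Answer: 1071632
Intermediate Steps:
N = -4 (N = -(-5)*4/(-5) = -(-5)*4*(-1/5) = -(-5)*(-4)/5 = -1*4 = -4)
u = 807 (u = -1 + 808 = 807)
J(c) = -1614 - 2*c (J(c) = -2*(c + 807) = -2*(807 + c) = -1614 - 2*c)
(N + 1111)*968 + J(-835) = (-4 + 1111)*968 + (-1614 - 2*(-835)) = 1107*968 + (-1614 + 1670) = 1071576 + 56 = 1071632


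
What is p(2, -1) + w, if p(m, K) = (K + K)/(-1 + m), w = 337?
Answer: 335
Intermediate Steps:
p(m, K) = 2*K/(-1 + m) (p(m, K) = (2*K)/(-1 + m) = 2*K/(-1 + m))
p(2, -1) + w = 2*(-1)/(-1 + 2) + 337 = 2*(-1)/1 + 337 = 2*(-1)*1 + 337 = -2 + 337 = 335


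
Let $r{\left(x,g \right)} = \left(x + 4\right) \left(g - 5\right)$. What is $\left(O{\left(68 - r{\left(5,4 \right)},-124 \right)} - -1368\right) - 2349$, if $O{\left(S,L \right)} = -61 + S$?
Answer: $-965$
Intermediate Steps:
$r{\left(x,g \right)} = \left(-5 + g\right) \left(4 + x\right)$ ($r{\left(x,g \right)} = \left(4 + x\right) \left(-5 + g\right) = \left(-5 + g\right) \left(4 + x\right)$)
$\left(O{\left(68 - r{\left(5,4 \right)},-124 \right)} - -1368\right) - 2349 = \left(\left(-61 - \left(-88 - 5 + 16\right)\right) - -1368\right) - 2349 = \left(\left(-61 + \left(68 - \left(-20 - 25 + 16 + 20\right)\right)\right) + 1368\right) - 2349 = \left(\left(-61 + \left(68 - -9\right)\right) + 1368\right) - 2349 = \left(\left(-61 + \left(68 + 9\right)\right) + 1368\right) - 2349 = \left(\left(-61 + 77\right) + 1368\right) - 2349 = \left(16 + 1368\right) - 2349 = 1384 - 2349 = -965$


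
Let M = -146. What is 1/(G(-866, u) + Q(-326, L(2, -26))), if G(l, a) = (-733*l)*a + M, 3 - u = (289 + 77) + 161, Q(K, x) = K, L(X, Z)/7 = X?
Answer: -1/332624144 ≈ -3.0064e-9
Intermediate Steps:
L(X, Z) = 7*X
u = -524 (u = 3 - ((289 + 77) + 161) = 3 - (366 + 161) = 3 - 1*527 = 3 - 527 = -524)
G(l, a) = -146 - 733*a*l (G(l, a) = (-733*l)*a - 146 = -733*a*l - 146 = -146 - 733*a*l)
1/(G(-866, u) + Q(-326, L(2, -26))) = 1/((-146 - 733*(-524)*(-866)) - 326) = 1/((-146 - 332623672) - 326) = 1/(-332623818 - 326) = 1/(-332624144) = -1/332624144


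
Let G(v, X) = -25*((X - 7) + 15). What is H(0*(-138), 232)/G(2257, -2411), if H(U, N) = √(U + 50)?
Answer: √2/12015 ≈ 0.00011770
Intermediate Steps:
G(v, X) = -200 - 25*X (G(v, X) = -25*((-7 + X) + 15) = -25*(8 + X) = -200 - 25*X)
H(U, N) = √(50 + U)
H(0*(-138), 232)/G(2257, -2411) = √(50 + 0*(-138))/(-200 - 25*(-2411)) = √(50 + 0)/(-200 + 60275) = √50/60075 = (5*√2)*(1/60075) = √2/12015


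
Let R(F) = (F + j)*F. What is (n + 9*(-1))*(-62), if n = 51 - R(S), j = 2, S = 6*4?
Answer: 36084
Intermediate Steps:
S = 24
R(F) = F*(2 + F) (R(F) = (F + 2)*F = (2 + F)*F = F*(2 + F))
n = -573 (n = 51 - 24*(2 + 24) = 51 - 24*26 = 51 - 1*624 = 51 - 624 = -573)
(n + 9*(-1))*(-62) = (-573 + 9*(-1))*(-62) = (-573 - 9)*(-62) = -582*(-62) = 36084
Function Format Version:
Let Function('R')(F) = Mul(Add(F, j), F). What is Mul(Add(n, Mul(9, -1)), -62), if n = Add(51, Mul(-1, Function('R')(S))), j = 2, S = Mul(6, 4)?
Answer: 36084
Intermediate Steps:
S = 24
Function('R')(F) = Mul(F, Add(2, F)) (Function('R')(F) = Mul(Add(F, 2), F) = Mul(Add(2, F), F) = Mul(F, Add(2, F)))
n = -573 (n = Add(51, Mul(-1, Mul(24, Add(2, 24)))) = Add(51, Mul(-1, Mul(24, 26))) = Add(51, Mul(-1, 624)) = Add(51, -624) = -573)
Mul(Add(n, Mul(9, -1)), -62) = Mul(Add(-573, Mul(9, -1)), -62) = Mul(Add(-573, -9), -62) = Mul(-582, -62) = 36084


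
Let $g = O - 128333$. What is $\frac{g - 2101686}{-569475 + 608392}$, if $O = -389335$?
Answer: $- \frac{2619354}{38917} \approx -67.306$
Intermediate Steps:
$g = -517668$ ($g = -389335 - 128333 = -517668$)
$\frac{g - 2101686}{-569475 + 608392} = \frac{-517668 - 2101686}{-569475 + 608392} = - \frac{2619354}{38917}$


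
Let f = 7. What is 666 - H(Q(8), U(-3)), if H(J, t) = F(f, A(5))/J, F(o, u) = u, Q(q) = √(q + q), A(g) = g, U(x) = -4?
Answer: 2659/4 ≈ 664.75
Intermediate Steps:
Q(q) = √2*√q (Q(q) = √(2*q) = √2*√q)
H(J, t) = 5/J
666 - H(Q(8), U(-3)) = 666 - 5/(√2*√8) = 666 - 5/(√2*(2*√2)) = 666 - 5/4 = 2659/4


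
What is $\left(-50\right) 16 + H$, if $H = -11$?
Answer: $-811$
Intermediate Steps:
$\left(-50\right) 16 + H = \left(-50\right) 16 - 11 = -800 - 11 = -811$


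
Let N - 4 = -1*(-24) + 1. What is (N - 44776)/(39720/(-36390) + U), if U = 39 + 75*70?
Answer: -54278111/6414233 ≈ -8.4621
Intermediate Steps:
N = 29 (N = 4 + (-1*(-24) + 1) = 4 + (24 + 1) = 4 + 25 = 29)
U = 5289 (U = 39 + 5250 = 5289)
(N - 44776)/(39720/(-36390) + U) = (29 - 44776)/(39720/(-36390) + 5289) = -44747/(39720*(-1/36390) + 5289) = -44747/(-1324/1213 + 5289) = -44747/6414233/1213 = -44747*1213/6414233 = -54278111/6414233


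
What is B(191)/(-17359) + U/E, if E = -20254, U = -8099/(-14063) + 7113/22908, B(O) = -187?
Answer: 57866910470983/5393632663810664 ≈ 0.010729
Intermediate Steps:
U = 13598191/15340724 (U = -8099*(-1/14063) + 7113*(1/22908) = 1157/2009 + 2371/7636 = 13598191/15340724 ≈ 0.88641)
B(191)/(-17359) + U/E = -187/(-17359) + (13598191/15340724)/(-20254) = -187*(-1/17359) + (13598191/15340724)*(-1/20254) = 187/17359 - 13598191/310711023896 = 57866910470983/5393632663810664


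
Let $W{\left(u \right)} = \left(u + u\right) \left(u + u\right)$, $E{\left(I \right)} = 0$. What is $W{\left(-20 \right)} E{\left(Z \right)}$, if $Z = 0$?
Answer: $0$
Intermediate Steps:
$W{\left(u \right)} = 4 u^{2}$ ($W{\left(u \right)} = 2 u 2 u = 4 u^{2}$)
$W{\left(-20 \right)} E{\left(Z \right)} = 4 \left(-20\right)^{2} \cdot 0 = 4 \cdot 400 \cdot 0 = 1600 \cdot 0 = 0$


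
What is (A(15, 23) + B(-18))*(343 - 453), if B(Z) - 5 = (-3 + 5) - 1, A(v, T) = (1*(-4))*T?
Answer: 9460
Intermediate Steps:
A(v, T) = -4*T
B(Z) = 6 (B(Z) = 5 + ((-3 + 5) - 1) = 5 + (2 - 1) = 5 + 1 = 6)
(A(15, 23) + B(-18))*(343 - 453) = (-4*23 + 6)*(343 - 453) = (-92 + 6)*(-110) = -86*(-110) = 9460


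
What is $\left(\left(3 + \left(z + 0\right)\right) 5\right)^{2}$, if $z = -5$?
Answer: $100$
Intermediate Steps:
$\left(\left(3 + \left(z + 0\right)\right) 5\right)^{2} = \left(\left(3 + \left(-5 + 0\right)\right) 5\right)^{2} = \left(\left(3 - 5\right) 5\right)^{2} = \left(\left(-2\right) 5\right)^{2} = \left(-10\right)^{2} = 100$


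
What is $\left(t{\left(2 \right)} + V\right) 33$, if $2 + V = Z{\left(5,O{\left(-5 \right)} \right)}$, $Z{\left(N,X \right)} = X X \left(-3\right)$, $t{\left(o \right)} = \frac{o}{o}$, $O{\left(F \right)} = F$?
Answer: $-2508$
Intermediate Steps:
$t{\left(o \right)} = 1$
$Z{\left(N,X \right)} = - 3 X^{2}$ ($Z{\left(N,X \right)} = X^{2} \left(-3\right) = - 3 X^{2}$)
$V = -77$ ($V = -2 - 3 \left(-5\right)^{2} = -2 - 75 = -77$)
$\left(t{\left(2 \right)} + V\right) 33 = \left(1 - 77\right) 33 = \left(-76\right) 33 = -2508$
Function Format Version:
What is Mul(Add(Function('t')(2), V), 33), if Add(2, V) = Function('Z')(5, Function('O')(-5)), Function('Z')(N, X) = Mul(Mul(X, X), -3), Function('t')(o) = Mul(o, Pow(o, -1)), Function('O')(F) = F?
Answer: -2508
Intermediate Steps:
Function('t')(o) = 1
Function('Z')(N, X) = Mul(-3, Pow(X, 2)) (Function('Z')(N, X) = Mul(Pow(X, 2), -3) = Mul(-3, Pow(X, 2)))
V = -77 (V = Add(-2, Mul(-3, Pow(-5, 2))) = Add(-2, Mul(-3, 25)) = Add(-2, -75) = -77)
Mul(Add(Function('t')(2), V), 33) = Mul(Add(1, -77), 33) = Mul(-76, 33) = -2508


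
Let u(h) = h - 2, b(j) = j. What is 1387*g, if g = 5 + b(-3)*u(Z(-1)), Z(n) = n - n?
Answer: 15257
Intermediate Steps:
Z(n) = 0
u(h) = -2 + h
g = 11 (g = 5 - 3*(-2 + 0) = 5 - 3*(-2) = 5 + 6 = 11)
1387*g = 1387*11 = 15257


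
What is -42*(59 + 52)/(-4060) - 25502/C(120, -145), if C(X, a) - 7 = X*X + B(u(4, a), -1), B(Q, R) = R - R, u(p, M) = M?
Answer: -2598049/4178030 ≈ -0.62184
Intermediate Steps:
B(Q, R) = 0
C(X, a) = 7 + X² (C(X, a) = 7 + (X*X + 0) = 7 + (X² + 0) = 7 + X²)
-42*(59 + 52)/(-4060) - 25502/C(120, -145) = -42*(59 + 52)/(-4060) - 25502/(7 + 120²) = -42*111*(-1/4060) - 25502/(7 + 14400) = -4662*(-1/4060) - 25502/14407 = 333/290 - 25502*1/14407 = 333/290 - 25502/14407 = -2598049/4178030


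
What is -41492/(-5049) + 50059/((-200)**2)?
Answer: 173857081/18360000 ≈ 9.4693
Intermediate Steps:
-41492/(-5049) + 50059/((-200)**2) = -41492*(-1/5049) + 50059/40000 = 3772/459 + 50059*(1/40000) = 3772/459 + 50059/40000 = 173857081/18360000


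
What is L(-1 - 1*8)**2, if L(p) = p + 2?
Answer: 49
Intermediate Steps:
L(p) = 2 + p
L(-1 - 1*8)**2 = (2 + (-1 - 1*8))**2 = (2 + (-1 - 8))**2 = (2 - 9)**2 = (-7)**2 = 49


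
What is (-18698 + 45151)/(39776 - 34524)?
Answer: 26453/5252 ≈ 5.0368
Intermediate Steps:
(-18698 + 45151)/(39776 - 34524) = 26453/5252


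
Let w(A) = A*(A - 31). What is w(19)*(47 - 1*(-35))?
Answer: -18696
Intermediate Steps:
w(A) = A*(-31 + A)
w(19)*(47 - 1*(-35)) = (19*(-31 + 19))*(47 - 1*(-35)) = (19*(-12))*(47 + 35) = -228*82 = -18696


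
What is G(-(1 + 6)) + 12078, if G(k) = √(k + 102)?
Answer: 12078 + √95 ≈ 12088.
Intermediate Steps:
G(k) = √(102 + k)
G(-(1 + 6)) + 12078 = √(102 - (1 + 6)) + 12078 = √(102 - 1*7) + 12078 = √(102 - 7) + 12078 = √95 + 12078 = 12078 + √95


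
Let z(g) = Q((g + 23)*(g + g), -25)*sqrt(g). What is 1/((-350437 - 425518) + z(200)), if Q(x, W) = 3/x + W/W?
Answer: -30869972956000/23953709857115804791 - 397845380*sqrt(2)/23953709857115804791 ≈ -1.2888e-6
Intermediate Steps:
Q(x, W) = 1 + 3/x (Q(x, W) = 3/x + 1 = 1 + 3/x)
z(g) = (3 + 2*g*(23 + g))/(2*sqrt(g)*(23 + g)) (z(g) = ((3 + (g + 23)*(g + g))/(((g + 23)*(g + g))))*sqrt(g) = ((3 + (23 + g)*(2*g))/(((23 + g)*(2*g))))*sqrt(g) = ((3 + 2*g*(23 + g))/((2*g*(23 + g))))*sqrt(g) = ((1/(2*g*(23 + g)))*(3 + 2*g*(23 + g)))*sqrt(g) = ((3 + 2*g*(23 + g))/(2*g*(23 + g)))*sqrt(g) = (3 + 2*g*(23 + g))/(2*sqrt(g)*(23 + g)))
1/((-350437 - 425518) + z(200)) = 1/((-350437 - 425518) + (3/2 + 200*(23 + 200))/(sqrt(200)*(23 + 200))) = 1/(-775955 + (sqrt(2)/20)*(3/2 + 200*223)/223) = 1/(-775955 + (sqrt(2)/20)*(1/223)*(3/2 + 44600)) = 1/(-775955 + (sqrt(2)/20)*(1/223)*(89203/2)) = 1/(-775955 + 89203*sqrt(2)/8920)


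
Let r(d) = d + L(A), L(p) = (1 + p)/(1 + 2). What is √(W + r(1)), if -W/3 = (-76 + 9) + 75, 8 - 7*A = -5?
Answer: I*√9723/21 ≈ 4.6955*I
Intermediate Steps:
A = 13/7 (A = 8/7 - ⅐*(-5) = 8/7 + 5/7 = 13/7 ≈ 1.8571)
L(p) = ⅓ + p/3 (L(p) = (1 + p)/3 = (1 + p)*(⅓) = ⅓ + p/3)
r(d) = 20/21 + d (r(d) = d + (⅓ + (⅓)*(13/7)) = d + (⅓ + 13/21) = d + 20/21 = 20/21 + d)
W = -24 (W = -3*((-76 + 9) + 75) = -3*(-67 + 75) = -3*8 = -24)
√(W + r(1)) = √(-24 + (20/21 + 1)) = √(-24 + 41/21) = √(-463/21) = I*√9723/21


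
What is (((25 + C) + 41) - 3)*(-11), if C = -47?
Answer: -176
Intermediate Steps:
(((25 + C) + 41) - 3)*(-11) = (((25 - 47) + 41) - 3)*(-11) = ((-22 + 41) - 3)*(-11) = (19 - 3)*(-11) = 16*(-11) = -176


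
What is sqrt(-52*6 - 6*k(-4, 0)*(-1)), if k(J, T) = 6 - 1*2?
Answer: 12*I*sqrt(2) ≈ 16.971*I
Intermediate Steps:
k(J, T) = 4 (k(J, T) = 6 - 2 = 4)
sqrt(-52*6 - 6*k(-4, 0)*(-1)) = sqrt(-52*6 - 6*4*(-1)) = sqrt(-312 - 24*(-1)) = sqrt(-312 + 24) = sqrt(-288) = 12*I*sqrt(2)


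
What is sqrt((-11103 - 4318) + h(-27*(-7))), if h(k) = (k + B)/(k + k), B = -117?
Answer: I*sqrt(6800577)/21 ≈ 124.18*I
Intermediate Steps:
h(k) = (-117 + k)/(2*k) (h(k) = (k - 117)/(k + k) = (-117 + k)/((2*k)) = (-117 + k)*(1/(2*k)) = (-117 + k)/(2*k))
sqrt((-11103 - 4318) + h(-27*(-7))) = sqrt((-11103 - 4318) + (-117 - 27*(-7))/(2*((-27*(-7))))) = sqrt(-15421 + (1/2)*(-117 + 189)/189) = sqrt(-15421 + (1/2)*(1/189)*72) = sqrt(-15421 + 4/21) = sqrt(-323837/21) = I*sqrt(6800577)/21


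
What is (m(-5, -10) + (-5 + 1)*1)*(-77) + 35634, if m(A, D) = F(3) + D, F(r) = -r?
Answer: 36943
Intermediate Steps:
m(A, D) = -3 + D (m(A, D) = -1*3 + D = -3 + D)
(m(-5, -10) + (-5 + 1)*1)*(-77) + 35634 = ((-3 - 10) + (-5 + 1)*1)*(-77) + 35634 = (-13 - 4*1)*(-77) + 35634 = (-13 - 4)*(-77) + 35634 = -17*(-77) + 35634 = 1309 + 35634 = 36943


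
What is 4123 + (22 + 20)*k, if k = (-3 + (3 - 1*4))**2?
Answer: 4795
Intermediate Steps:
k = 16 (k = (-3 + (3 - 4))**2 = (-3 - 1)**2 = (-4)**2 = 16)
4123 + (22 + 20)*k = 4123 + (22 + 20)*16 = 4123 + 42*16 = 4123 + 672 = 4795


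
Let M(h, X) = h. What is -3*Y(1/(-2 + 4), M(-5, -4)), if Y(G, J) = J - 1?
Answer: 18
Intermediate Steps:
Y(G, J) = -1 + J
-3*Y(1/(-2 + 4), M(-5, -4)) = -3*(-1 - 5) = -3*(-6) = 18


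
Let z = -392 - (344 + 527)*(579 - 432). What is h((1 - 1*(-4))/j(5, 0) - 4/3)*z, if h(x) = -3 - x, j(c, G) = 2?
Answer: 3210725/6 ≈ 5.3512e+5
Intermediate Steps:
z = -128429 (z = -392 - 871*147 = -392 - 1*128037 = -392 - 128037 = -128429)
h((1 - 1*(-4))/j(5, 0) - 4/3)*z = (-3 - ((1 - 1*(-4))/2 - 4/3))*(-128429) = (-3 - ((1 + 4)*(½) - 4*⅓))*(-128429) = (-3 - (5*(½) - 4/3))*(-128429) = (-3 - (5/2 - 4/3))*(-128429) = (-3 - 1*7/6)*(-128429) = (-3 - 7/6)*(-128429) = -25/6*(-128429) = 3210725/6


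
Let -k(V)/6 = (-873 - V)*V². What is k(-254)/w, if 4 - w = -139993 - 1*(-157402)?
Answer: -239612424/17405 ≈ -13767.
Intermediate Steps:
w = -17405 (w = 4 - (-139993 - 1*(-157402)) = 4 - (-139993 + 157402) = 4 - 1*17409 = 4 - 17409 = -17405)
k(V) = -6*V²*(-873 - V) (k(V) = -6*(-873 - V)*V² = -6*V²*(-873 - V))
k(-254)/w = (6*(-254)²*(873 - 254))/(-17405) = (6*64516*619)*(-1/17405) = 239612424*(-1/17405) = -239612424/17405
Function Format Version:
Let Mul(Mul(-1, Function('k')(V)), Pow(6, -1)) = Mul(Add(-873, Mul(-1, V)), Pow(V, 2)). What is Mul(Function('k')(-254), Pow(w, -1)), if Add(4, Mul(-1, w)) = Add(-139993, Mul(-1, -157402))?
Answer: Rational(-239612424, 17405) ≈ -13767.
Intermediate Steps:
w = -17405 (w = Add(4, Mul(-1, Add(-139993, Mul(-1, -157402)))) = Add(4, Mul(-1, Add(-139993, 157402))) = Add(4, Mul(-1, 17409)) = Add(4, -17409) = -17405)
Function('k')(V) = Mul(-6, Pow(V, 2), Add(-873, Mul(-1, V))) (Function('k')(V) = Mul(-6, Mul(Add(-873, Mul(-1, V)), Pow(V, 2))) = Mul(-6, Mul(Pow(V, 2), Add(-873, Mul(-1, V)))) = Mul(-6, Pow(V, 2), Add(-873, Mul(-1, V))))
Mul(Function('k')(-254), Pow(w, -1)) = Mul(Mul(6, Pow(-254, 2), Add(873, -254)), Pow(-17405, -1)) = Mul(Mul(6, 64516, 619), Rational(-1, 17405)) = Mul(239612424, Rational(-1, 17405)) = Rational(-239612424, 17405)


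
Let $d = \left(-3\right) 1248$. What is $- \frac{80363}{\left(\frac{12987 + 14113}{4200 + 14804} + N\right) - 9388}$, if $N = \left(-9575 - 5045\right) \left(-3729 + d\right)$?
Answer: $- \frac{381804613}{519027144647} \approx -0.00073562$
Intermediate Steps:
$d = -3744$
$N = 109255260$ ($N = \left(-9575 - 5045\right) \left(-3729 - 3744\right) = \left(-14620\right) \left(-7473\right) = 109255260$)
$- \frac{80363}{\left(\frac{12987 + 14113}{4200 + 14804} + N\right) - 9388} = - \frac{80363}{\left(\frac{12987 + 14113}{4200 + 14804} + 109255260\right) - 9388} = - \frac{80363}{\left(\frac{27100}{19004} + 109255260\right) - 9388} = - \frac{80363}{\left(27100 \cdot \frac{1}{19004} + 109255260\right) - 9388} = - \frac{80363}{\left(\frac{6775}{4751} + 109255260\right) - 9388} = - \frac{80363}{\frac{519071747035}{4751} - 9388} = - \frac{80363}{\frac{519027144647}{4751}} = \left(-80363\right) \frac{4751}{519027144647} = - \frac{381804613}{519027144647}$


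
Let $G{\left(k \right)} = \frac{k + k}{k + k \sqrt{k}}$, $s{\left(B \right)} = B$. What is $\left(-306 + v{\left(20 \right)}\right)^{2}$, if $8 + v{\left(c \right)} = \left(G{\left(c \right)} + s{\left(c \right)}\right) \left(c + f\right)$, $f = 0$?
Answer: $\frac{2572836}{361} + \frac{255040 \sqrt{5}}{361} \approx 8706.7$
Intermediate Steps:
$G{\left(k \right)} = \frac{2 k}{k + k^{\frac{3}{2}}}$
$v{\left(c \right)} = -8 + c \left(c + \frac{2 c}{c + c^{\frac{3}{2}}}\right)$ ($v{\left(c \right)} = -8 + \left(\frac{2 c}{c + c^{\frac{3}{2}}} + c\right) \left(c + 0\right) = -8 + \left(c + \frac{2 c}{c + c^{\frac{3}{2}}}\right) c = -8 + c \left(c + \frac{2 c}{c + c^{\frac{3}{2}}}\right)$)
$\left(-306 + v{\left(20 \right)}\right)^{2} = \left(-306 + \frac{2 \cdot 20^{2} + \left(-8 + 20^{2}\right) \left(20 + 20^{\frac{3}{2}}\right)}{20 + 20^{\frac{3}{2}}}\right)^{2} = \left(-306 + \frac{2 \cdot 400 + \left(-8 + 400\right) \left(20 + 40 \sqrt{5}\right)}{20 + 40 \sqrt{5}}\right)^{2} = \left(-306 + \frac{800 + 392 \left(20 + 40 \sqrt{5}\right)}{20 + 40 \sqrt{5}}\right)^{2} = \left(-306 + \frac{800 + \left(7840 + 15680 \sqrt{5}\right)}{20 + 40 \sqrt{5}}\right)^{2} = \left(-306 + \frac{8640 + 15680 \sqrt{5}}{20 + 40 \sqrt{5}}\right)^{2}$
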